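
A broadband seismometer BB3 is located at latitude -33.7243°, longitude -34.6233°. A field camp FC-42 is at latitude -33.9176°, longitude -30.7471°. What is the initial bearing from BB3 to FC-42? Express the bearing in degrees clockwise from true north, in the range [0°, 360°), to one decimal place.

Δλ = 3.8762°
y = sin Δλ · cos φ₂ = 0.056098
x = cos φ₁ sin φ₂ − sin φ₁ cos φ₂ cos Δλ = -0.004428
θ = atan2(y, x) = 94.5128° → 94.5128° (mod 360°)

94.5°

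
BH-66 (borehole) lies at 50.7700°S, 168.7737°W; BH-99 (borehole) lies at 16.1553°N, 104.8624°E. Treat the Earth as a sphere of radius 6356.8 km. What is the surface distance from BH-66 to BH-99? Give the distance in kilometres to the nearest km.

Δφ = 66.9253°,  Δλ = -86.3639°
a = sin²(Δφ/2) + cos φ₁ cos φ₂ sin²(Δλ/2) = 0.588503
c = 2·arcsin(√a) = 1.748739 rad = 100.1954°
d = R·c = 6356.8 × 1.748739 = 11116.4 km

11116 km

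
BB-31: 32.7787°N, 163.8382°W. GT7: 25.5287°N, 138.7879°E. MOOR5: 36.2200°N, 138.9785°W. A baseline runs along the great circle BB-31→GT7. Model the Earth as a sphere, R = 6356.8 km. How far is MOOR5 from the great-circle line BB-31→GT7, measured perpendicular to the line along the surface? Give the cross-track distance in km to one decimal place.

915.0 km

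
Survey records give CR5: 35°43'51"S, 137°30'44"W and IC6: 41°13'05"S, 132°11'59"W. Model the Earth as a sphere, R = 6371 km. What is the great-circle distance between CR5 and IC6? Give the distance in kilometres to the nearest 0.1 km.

765.3 km

CR5: φ = -35.73083°, λ = -137.51222°
IC6: φ = -41.21806°, λ = -132.19972°
Δφ = -5.4872°,  Δλ = 5.3125°
a = sin²(Δφ/2) + cos φ₁ cos φ₂ sin²(Δλ/2) = 0.003603
c = 2·arcsin(√a) = 0.120117 rad = 6.8822°
d = R·c = 6371 × 0.120117 = 765.3 km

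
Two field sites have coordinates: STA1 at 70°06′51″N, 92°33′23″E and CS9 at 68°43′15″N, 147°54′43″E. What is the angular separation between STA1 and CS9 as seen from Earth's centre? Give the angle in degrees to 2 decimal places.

STA1: φ = +70.11417°, λ = +92.55639°
CS9: φ = +68.72083°, λ = +147.91194°
Δφ = -1.3933°,  Δλ = 55.3556°
a = sin²(Δφ/2) + cos φ₁ cos φ₂ sin²(Δλ/2) = 0.026782
c = 2·arcsin(√a) = 0.328782 rad = 18.8378°

18.84°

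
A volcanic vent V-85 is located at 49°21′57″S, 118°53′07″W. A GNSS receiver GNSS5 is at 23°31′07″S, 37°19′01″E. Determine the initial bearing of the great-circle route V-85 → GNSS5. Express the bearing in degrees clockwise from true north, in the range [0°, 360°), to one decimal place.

157.6°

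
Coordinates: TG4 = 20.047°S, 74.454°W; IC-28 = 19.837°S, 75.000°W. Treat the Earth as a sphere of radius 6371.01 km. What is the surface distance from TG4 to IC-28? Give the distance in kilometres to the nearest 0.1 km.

61.7 km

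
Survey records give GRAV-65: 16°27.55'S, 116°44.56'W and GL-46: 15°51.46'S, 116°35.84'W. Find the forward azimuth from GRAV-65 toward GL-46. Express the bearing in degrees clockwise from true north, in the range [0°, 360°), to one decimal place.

13.1°

GRAV-65: φ = -16.45917°, λ = -116.74267°
GL-46: φ = -15.85767°, λ = -116.59733°
Δλ = 0.1453°
y = sin Δλ · cos φ₂ = 0.002440
x = cos φ₁ sin φ₂ − sin φ₁ cos φ₂ cos Δλ = 0.010497
θ = atan2(y, x) = 13.0858° → 13.0858° (mod 360°)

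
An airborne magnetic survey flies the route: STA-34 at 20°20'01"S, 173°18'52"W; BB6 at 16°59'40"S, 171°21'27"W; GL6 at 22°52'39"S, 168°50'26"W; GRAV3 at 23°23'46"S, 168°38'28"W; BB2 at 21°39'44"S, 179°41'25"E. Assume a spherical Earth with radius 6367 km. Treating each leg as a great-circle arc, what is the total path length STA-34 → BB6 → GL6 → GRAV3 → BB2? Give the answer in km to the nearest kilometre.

2403 km

STA-34: φ = -20.33361°, λ = -173.31444°
BB6: φ = -16.99444°, λ = -171.35750°
GL6: φ = -22.87750°, λ = -168.84056°
GRAV3: φ = -23.39611°, λ = -168.64111°
BB2: φ = -21.66222°, λ = +179.69028°
STA-34→BB6: c = 0.066657 rad, d = 424.41 km
BB6→GL6: c = 0.110663 rad, d = 704.59 km
GL6→GRAV3: c = 0.009601 rad, d = 61.13 km
GRAV3→BB2: c = 0.190474 rad, d = 1212.75 km
Total = 424.41 + 704.59 + 61.13 + 1212.75 = 2402.87 km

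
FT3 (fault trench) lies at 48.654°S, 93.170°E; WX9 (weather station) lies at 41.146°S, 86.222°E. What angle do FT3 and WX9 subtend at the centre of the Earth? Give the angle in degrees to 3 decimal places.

8.969°

Δφ = 7.5080°,  Δλ = -6.9480°
a = sin²(Δφ/2) + cos φ₁ cos φ₂ sin²(Δλ/2) = 0.006113
c = 2·arcsin(√a) = 0.156535 rad = 8.9688°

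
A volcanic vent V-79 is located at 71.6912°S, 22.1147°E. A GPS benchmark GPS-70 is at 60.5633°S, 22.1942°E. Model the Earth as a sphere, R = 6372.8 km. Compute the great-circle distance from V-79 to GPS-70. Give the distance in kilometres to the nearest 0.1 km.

Δφ = 11.1279°,  Δλ = 0.0795°
a = sin²(Δφ/2) + cos φ₁ cos φ₂ sin²(Δλ/2) = 0.009401
c = 2·arcsin(√a) = 0.194219 rad = 11.1279°
d = R·c = 6372.8 × 0.194219 = 1237.7 km

1237.7 km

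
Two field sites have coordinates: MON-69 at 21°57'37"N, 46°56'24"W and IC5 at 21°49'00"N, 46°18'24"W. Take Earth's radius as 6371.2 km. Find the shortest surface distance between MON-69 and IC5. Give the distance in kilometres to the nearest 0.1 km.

67.3 km

MON-69: φ = +21.96028°, λ = -46.94000°
IC5: φ = +21.81667°, λ = -46.30667°
Δφ = -0.1436°,  Δλ = 0.6333°
a = sin²(Δφ/2) + cos φ₁ cos φ₂ sin²(Δλ/2) = 0.000028
c = 2·arcsin(√a) = 0.010559 rad = 0.6050°
d = R·c = 6371.2 × 0.010559 = 67.3 km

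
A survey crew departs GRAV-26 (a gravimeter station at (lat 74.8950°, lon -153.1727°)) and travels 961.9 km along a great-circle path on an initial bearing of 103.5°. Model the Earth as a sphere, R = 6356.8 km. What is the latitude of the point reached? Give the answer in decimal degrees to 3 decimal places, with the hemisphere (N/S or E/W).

70.952°N

δ = d/R = 961.9/6356.8 = 0.151318 rad
φ₂ = arcsin(sin φ₁ cos δ + cos φ₁ sin δ cos θ)
   = arcsin(0.96545·0.98857 + 0.26059·0.15074·-0.23345) = 70.95241°
λ₂ = λ₁ + atan2(sin θ sin δ cos φ₁, cos δ − sin φ₁ sin φ₂) = -126.48455°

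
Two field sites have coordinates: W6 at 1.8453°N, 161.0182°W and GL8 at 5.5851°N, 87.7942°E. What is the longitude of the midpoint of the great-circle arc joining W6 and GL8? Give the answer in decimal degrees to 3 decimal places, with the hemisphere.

143.565°E

Bx = cos φ₂ cos Δλ = -0.359707,  By = cos φ₂ sin Δλ = -0.927976
φₘ = atan2(sin φ₁ + sin φ₂, √((cos φ₁ + Bx)² + By²)) = 6.55536°
λₘ = λ₁ + atan2(By, cos φ₁ + Bx) = 143.56535°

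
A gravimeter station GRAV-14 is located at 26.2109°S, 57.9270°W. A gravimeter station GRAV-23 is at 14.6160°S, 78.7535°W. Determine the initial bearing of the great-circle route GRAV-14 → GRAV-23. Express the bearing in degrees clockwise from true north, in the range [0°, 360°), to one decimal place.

296.7°

Δλ = -20.8265°
y = sin Δλ · cos φ₂ = -0.344034
x = cos φ₁ sin φ₂ − sin φ₁ cos φ₂ cos Δλ = 0.173066
θ = atan2(y, x) = -63.2953° → 296.7047° (mod 360°)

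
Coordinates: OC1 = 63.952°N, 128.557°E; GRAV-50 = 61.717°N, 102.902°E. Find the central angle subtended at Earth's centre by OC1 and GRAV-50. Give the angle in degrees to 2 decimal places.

11.84°

Δφ = -2.2350°,  Δλ = -25.6550°
a = sin²(Δφ/2) + cos φ₁ cos φ₂ sin²(Δλ/2) = 0.010636
c = 2·arcsin(√a) = 0.206633 rad = 11.8392°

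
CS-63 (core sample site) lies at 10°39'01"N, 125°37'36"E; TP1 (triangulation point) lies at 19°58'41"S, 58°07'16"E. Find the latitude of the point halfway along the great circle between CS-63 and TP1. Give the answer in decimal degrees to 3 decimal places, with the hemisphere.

5.603°S

CS-63: φ = +10.65028°, λ = +125.62667°
TP1: φ = -19.97806°, λ = +58.12111°
Bx = cos φ₂ cos Δλ = 0.359571,  By = cos φ₂ sin Δλ = -0.868319
φₘ = atan2(sin φ₁ + sin φ₂, √((cos φ₁ + Bx)² + By²)) = -5.60326°
λₘ = λ₁ + atan2(By, cos φ₁ + Bx) = 92.72916°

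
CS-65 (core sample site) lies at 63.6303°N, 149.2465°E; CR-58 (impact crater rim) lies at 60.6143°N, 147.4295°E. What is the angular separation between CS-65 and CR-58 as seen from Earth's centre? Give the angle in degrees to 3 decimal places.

3.133°

Δφ = -3.0160°,  Δλ = -1.8170°
a = sin²(Δφ/2) + cos φ₁ cos φ₂ sin²(Δλ/2) = 0.000747
c = 2·arcsin(√a) = 0.054682 rad = 3.1331°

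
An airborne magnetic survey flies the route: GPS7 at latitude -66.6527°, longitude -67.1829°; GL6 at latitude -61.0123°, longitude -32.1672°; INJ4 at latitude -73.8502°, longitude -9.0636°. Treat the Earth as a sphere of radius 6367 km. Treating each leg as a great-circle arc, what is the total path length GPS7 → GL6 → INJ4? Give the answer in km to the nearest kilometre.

GPS7→GL6: c = 0.282380 rad, d = 1797.91 km
GL6→INJ4: c = 0.268419 rad, d = 1709.02 km
Total = 1797.91 + 1709.02 = 3506.94 km

3507 km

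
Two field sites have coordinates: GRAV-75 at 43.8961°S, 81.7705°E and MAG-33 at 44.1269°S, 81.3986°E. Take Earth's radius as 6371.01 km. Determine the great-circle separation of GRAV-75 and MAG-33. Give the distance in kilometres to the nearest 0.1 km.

39.3 km

Δφ = -0.2308°,  Δλ = -0.3719°
a = sin²(Δφ/2) + cos φ₁ cos φ₂ sin²(Δλ/2) = 0.000010
c = 2·arcsin(√a) = 0.006166 rad = 0.3533°
d = R·c = 6371.01 × 0.006166 = 39.3 km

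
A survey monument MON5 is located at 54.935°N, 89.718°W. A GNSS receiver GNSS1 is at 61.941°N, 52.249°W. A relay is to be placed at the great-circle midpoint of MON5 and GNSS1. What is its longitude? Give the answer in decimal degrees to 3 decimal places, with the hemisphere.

72.919°W

Bx = cos φ₂ cos Δλ = 0.373333,  By = cos φ₂ sin Δλ = 0.286148
φₘ = atan2(sin φ₁ + sin φ₂, √((cos φ₁ + Bx)² + By²)) = 59.79736°
λₘ = λ₁ + atan2(By, cos φ₁ + Bx) = -72.91920°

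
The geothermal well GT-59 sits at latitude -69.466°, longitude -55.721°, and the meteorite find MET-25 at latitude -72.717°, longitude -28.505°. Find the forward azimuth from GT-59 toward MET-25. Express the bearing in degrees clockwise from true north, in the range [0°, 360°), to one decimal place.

122.8°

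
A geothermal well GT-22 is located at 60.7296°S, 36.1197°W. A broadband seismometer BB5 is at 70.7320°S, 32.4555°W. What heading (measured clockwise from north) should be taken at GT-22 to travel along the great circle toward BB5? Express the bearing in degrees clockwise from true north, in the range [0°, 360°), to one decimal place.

Δλ = 3.6642°
y = sin Δλ · cos φ₂ = 0.021089
x = cos φ₁ sin φ₂ − sin φ₁ cos φ₂ cos Δλ = -0.174278
θ = atan2(y, x) = 173.1003° → 173.1003° (mod 360°)

173.1°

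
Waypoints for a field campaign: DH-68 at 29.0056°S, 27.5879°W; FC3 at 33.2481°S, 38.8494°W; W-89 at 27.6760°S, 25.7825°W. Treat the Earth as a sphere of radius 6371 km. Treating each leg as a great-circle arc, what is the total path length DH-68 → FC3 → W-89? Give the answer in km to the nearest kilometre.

DH-68→FC3: c = 0.183684 rad, d = 1170.25 km
FC3→W-89: c = 0.219080 rad, d = 1395.76 km
Total = 1170.25 + 1395.76 = 2566.01 km

2566 km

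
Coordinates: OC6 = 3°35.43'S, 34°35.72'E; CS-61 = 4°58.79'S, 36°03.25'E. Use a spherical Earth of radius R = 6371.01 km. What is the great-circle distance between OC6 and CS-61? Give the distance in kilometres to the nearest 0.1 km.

OC6: φ = -3.59050°, λ = +34.59533°
CS-61: φ = -4.97983°, λ = +36.05417°
Δφ = -1.3893°,  Δλ = 1.4588°
a = sin²(Δφ/2) + cos φ₁ cos φ₂ sin²(Δλ/2) = 0.000308
c = 2·arcsin(√a) = 0.035109 rad = 2.0116°
d = R·c = 6371.01 × 0.035109 = 223.7 km

223.7 km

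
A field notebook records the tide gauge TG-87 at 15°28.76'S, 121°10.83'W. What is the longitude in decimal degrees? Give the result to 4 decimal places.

121.1805°W

121° + 10.83′/60 = 121 + 0.18050 = 121.1805°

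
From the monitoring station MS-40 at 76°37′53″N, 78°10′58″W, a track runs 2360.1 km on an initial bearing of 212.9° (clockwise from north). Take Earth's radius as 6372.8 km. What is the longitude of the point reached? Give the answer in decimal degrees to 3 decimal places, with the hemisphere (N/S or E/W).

99.218°W

MS-40: φ = +76.63139°, λ = -78.18278°
δ = d/R = 2360.1/6372.8 = 0.370340 rad
φ₂ = arcsin(sin φ₁ cos δ + cos φ₁ sin δ cos θ)
   = arcsin(0.97290·0.93220 + 0.23121·0.36193·-0.83962) = 56.79133°
λ₂ = λ₁ + atan2(sin θ sin δ cos φ₁, cos δ − sin φ₁ sin φ₂) = -99.21839°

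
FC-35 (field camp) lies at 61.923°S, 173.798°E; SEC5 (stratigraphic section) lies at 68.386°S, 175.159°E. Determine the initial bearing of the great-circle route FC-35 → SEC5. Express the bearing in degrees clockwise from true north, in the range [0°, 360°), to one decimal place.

175.6°

Δλ = 1.3610°
y = sin Δλ · cos φ₂ = 0.008749
x = cos φ₁ sin φ₂ − sin φ₁ cos φ₂ cos Δλ = -0.112653
θ = atan2(y, x) = 175.5592° → 175.5592° (mod 360°)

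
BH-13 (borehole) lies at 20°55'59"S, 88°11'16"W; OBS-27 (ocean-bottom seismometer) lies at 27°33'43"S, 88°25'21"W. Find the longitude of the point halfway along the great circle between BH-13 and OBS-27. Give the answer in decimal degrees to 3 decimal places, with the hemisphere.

88.302°W

BH-13: φ = -20.93306°, λ = -88.18778°
OBS-27: φ = -27.56194°, λ = -88.42250°
Bx = cos φ₂ cos Δλ = 0.886504,  By = cos φ₂ sin Δλ = -0.003632
φₘ = atan2(sin φ₁ + sin φ₂, √((cos φ₁ + Bx)² + By²)) = -24.24754°
λₘ = λ₁ + atan2(By, cos φ₁ + Bx) = -88.30208°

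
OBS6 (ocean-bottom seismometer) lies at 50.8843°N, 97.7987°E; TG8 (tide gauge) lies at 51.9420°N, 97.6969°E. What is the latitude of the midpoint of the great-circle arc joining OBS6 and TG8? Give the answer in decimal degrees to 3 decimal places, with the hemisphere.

51.413°N

Bx = cos φ₂ cos Δλ = 0.616458,  By = cos φ₂ sin Δλ = -0.001095
φₘ = atan2(sin φ₁ + sin φ₂, √((cos φ₁ + Bx)² + By²)) = 51.41316°
λₘ = λ₁ + atan2(By, cos φ₁ + Bx) = 97.74839°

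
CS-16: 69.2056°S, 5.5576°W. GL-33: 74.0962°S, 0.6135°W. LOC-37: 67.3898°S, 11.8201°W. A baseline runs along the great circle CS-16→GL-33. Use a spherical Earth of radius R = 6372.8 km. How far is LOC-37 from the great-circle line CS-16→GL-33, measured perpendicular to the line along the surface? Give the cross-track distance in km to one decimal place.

208.1 km

δ₁₃ = central angle CS-16→LOC-37 = 0.051321 rad  (haversine)
θ₁₃ = bearing CS-16→LOC-37 = 305.161°,  θ₁₂ = bearing CS-16→GL-33 = 164.680°
dₓₜ = R·arcsin(sin δ₁₃ · sin(θ₁₃ − θ₁₂)) = 6372.8·arcsin(0.05130·sin(140.481°)) = 208.062 km
|dₓₜ| = 208.062 km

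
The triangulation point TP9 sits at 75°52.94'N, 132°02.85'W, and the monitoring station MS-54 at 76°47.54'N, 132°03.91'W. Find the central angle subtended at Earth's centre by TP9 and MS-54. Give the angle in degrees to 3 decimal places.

0.910°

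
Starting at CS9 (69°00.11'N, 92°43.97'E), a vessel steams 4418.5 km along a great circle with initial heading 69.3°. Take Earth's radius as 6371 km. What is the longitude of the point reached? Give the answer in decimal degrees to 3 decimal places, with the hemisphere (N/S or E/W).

176.567°E

CS9: φ = +69.00183°, λ = +92.73283°
δ = d/R = 4418.5/6371 = 0.693533 rad
φ₂ = arcsin(sin φ₁ cos δ + cos φ₁ sin δ cos θ)
   = arcsin(0.93359·0.76899 + 0.35834·0.63926·0.35347) = 53.02476°
λ₂ = λ₁ + atan2(sin θ sin δ cos φ₁, cos δ − sin φ₁ sin φ₂) = 176.56686°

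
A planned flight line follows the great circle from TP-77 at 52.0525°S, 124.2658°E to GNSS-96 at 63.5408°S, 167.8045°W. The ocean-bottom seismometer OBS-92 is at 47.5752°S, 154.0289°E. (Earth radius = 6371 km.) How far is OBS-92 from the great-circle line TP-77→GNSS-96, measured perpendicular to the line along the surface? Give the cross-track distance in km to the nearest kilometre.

1570 km

δ₁₃ = central angle TP-77→OBS-92 = 0.341590 rad  (haversine)
θ₁₃ = bearing TP-77→OBS-92 = 88.651°,  θ₁₂ = bearing TP-77→GNSS-96 = 135.385°
dₓₜ = R·arcsin(sin δ₁₃ · sin(θ₁₃ − θ₁₂)) = 6371·arcsin(0.33499·sin(-46.735°)) = -1569.929 km
|dₓₜ| = 1569.929 km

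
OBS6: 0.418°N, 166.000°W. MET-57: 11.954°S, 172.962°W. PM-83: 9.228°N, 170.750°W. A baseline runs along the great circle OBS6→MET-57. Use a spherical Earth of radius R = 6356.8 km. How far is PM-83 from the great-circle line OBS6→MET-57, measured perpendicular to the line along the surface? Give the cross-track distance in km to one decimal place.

929.5 km

δ₁₃ = central angle OBS6→PM-83 = 0.174510 rad  (haversine)
θ₁₃ = bearing OBS6→PM-83 = 331.916°,  θ₁₂ = bearing OBS6→MET-57 = 208.969°
dₓₜ = R·arcsin(sin δ₁₃ · sin(θ₁₃ − θ₁₂)) = 6356.8·arcsin(0.17363·sin(122.948°)) = 929.502 km
|dₓₜ| = 929.502 km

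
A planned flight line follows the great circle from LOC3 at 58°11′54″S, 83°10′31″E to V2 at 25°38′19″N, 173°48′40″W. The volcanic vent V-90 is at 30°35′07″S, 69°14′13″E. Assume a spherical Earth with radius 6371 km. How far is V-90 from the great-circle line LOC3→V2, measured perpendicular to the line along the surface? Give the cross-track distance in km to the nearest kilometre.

3003 km

LOC3: φ = -58.19833°, λ = +83.17528°
V2: φ = +25.63861°, λ = -173.81111°
V-90: φ = -30.58528°, λ = +69.23694°
δ₁₃ = central angle LOC3→V-90 = 0.510009 rad  (haversine)
θ₁₃ = bearing LOC3→V-90 = 334.864°,  θ₁₂ = bearing LOC3→V2 = 86.386°
dₓₜ = R·arcsin(sin δ₁₃ · sin(θ₁₃ − θ₁₂)) = 6371·arcsin(0.48819·sin(248.479°)) = -3003.397 km
|dₓₜ| = 3003.397 km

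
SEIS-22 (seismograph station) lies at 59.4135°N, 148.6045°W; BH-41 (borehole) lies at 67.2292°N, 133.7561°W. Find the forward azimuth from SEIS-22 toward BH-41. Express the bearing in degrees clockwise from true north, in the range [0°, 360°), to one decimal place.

34.0°

Δλ = 14.8484°
y = sin Δλ · cos φ₂ = 0.099185
x = cos φ₁ sin φ₂ − sin φ₁ cos φ₂ cos Δλ = 0.147113
θ = atan2(y, x) = 33.9882° → 33.9882° (mod 360°)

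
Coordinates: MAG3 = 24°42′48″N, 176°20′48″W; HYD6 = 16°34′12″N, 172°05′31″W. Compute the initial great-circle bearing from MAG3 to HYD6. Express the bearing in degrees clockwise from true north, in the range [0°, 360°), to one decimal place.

MAG3: φ = +24.71333°, λ = -176.34667°
HYD6: φ = +16.57000°, λ = -172.09194°
Δλ = 4.2547°
y = sin Δλ · cos φ₂ = 0.071110
x = cos φ₁ sin φ₂ − sin φ₁ cos φ₂ cos Δλ = -0.140546
θ = atan2(y, x) = 153.1627° → 153.1627° (mod 360°)

153.2°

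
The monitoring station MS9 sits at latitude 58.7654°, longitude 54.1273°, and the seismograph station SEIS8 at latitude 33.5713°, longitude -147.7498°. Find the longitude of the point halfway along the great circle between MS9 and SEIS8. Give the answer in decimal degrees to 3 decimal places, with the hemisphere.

Bx = cos φ₂ cos Δλ = -0.773196,  By = cos φ₂ sin Δλ = 0.310464
φₘ = atan2(sin φ₁ + sin φ₂, √((cos φ₁ + Bx)² + By²)) = 74.08288°
λₘ = λ₁ + atan2(By, cos φ₁ + Bx) = -176.51300°

176.513°W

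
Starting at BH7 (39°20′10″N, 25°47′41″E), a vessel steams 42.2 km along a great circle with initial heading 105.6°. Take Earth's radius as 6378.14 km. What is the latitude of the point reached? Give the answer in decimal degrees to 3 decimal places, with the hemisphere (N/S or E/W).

39.233°N

BH7: φ = +39.33611°, λ = +25.79472°
δ = d/R = 42.2/6378.14 = 0.006616 rad
φ₂ = arcsin(sin φ₁ cos δ + cos φ₁ sin δ cos θ)
   = arcsin(0.63387·0.99998 + 0.77344·0.00662·-0.26892) = 39.23322°
λ₂ = λ₁ + atan2(sin θ sin δ cos φ₁, cos δ − sin φ₁ sin φ₂) = 26.26611°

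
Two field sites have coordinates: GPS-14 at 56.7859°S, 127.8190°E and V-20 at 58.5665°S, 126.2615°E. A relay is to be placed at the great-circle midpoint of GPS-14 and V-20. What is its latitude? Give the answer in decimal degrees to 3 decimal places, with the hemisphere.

57.679°S

Bx = cos φ₂ cos Δλ = 0.521316,  By = cos φ₂ sin Δλ = -0.014175
φₘ = atan2(sin φ₁ + sin φ₂, √((cos φ₁ + Bx)² + By²)) = -57.67859°
λₘ = λ₁ + atan2(By, cos φ₁ + Bx) = 127.05938°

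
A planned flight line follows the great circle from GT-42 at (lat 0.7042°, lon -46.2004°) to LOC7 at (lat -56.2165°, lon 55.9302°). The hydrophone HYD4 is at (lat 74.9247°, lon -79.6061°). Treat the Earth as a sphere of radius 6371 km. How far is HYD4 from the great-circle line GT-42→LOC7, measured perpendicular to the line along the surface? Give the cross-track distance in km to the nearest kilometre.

δ₁₃ = central angle GT-42→HYD4 = 1.339776 rad  (haversine)
θ₁₃ = bearing GT-42→HYD4 = 351.541°,  θ₁₂ = bearing GT-42→LOC7 = 146.764°
dₓₜ = R·arcsin(sin δ₁₃ · sin(θ₁₃ − θ₁₂)) = 6371·arcsin(0.97343·sin(204.776°)) = -2677.110 km
|dₓₜ| = 2677.110 km

2677 km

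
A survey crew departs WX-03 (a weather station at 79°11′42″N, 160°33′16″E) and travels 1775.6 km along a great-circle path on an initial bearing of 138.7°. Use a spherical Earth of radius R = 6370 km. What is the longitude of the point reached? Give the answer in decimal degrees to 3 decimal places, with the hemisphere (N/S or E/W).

174.094°W

WX-03: φ = +79.19500°, λ = +160.55444°
δ = d/R = 1775.6/6370 = 0.278744 rad
φ₂ = arcsin(sin φ₁ cos δ + cos φ₁ sin δ cos θ)
   = arcsin(0.98227·0.96140 + 0.18747·0.27515·-0.75126) = 64.90500°
λ₂ = λ₁ + atan2(sin θ sin δ cos φ₁, cos δ − sin φ₁ sin φ₂) = -174.09366°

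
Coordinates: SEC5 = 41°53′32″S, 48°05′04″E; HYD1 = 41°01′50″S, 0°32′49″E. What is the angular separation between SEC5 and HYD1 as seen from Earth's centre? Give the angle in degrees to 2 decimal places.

SEC5: φ = -41.89222°, λ = +48.08444°
HYD1: φ = -41.03056°, λ = +0.54694°
Δφ = 0.8617°,  Δλ = -47.5375°
a = sin²(Δφ/2) + cos φ₁ cos φ₂ sin²(Δλ/2) = 0.091278
c = 2·arcsin(√a) = 0.613836 rad = 35.1702°

35.17°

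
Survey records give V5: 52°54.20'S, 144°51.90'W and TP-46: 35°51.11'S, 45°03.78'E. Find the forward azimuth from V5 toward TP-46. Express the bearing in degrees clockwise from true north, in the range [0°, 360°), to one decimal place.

188.0°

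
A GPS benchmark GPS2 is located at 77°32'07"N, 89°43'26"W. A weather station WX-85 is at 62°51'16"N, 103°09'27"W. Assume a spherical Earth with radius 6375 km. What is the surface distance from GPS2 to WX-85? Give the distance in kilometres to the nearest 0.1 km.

1699.9 km

GPS2: φ = +77.53528°, λ = -89.72389°
WX-85: φ = +62.85444°, λ = -103.15750°
Δφ = -14.6808°,  Δλ = -13.4336°
a = sin²(Δφ/2) + cos φ₁ cos φ₂ sin²(Δλ/2) = 0.017671
c = 2·arcsin(√a) = 0.266653 rad = 15.2781°
d = R·c = 6375 × 0.266653 = 1699.9 km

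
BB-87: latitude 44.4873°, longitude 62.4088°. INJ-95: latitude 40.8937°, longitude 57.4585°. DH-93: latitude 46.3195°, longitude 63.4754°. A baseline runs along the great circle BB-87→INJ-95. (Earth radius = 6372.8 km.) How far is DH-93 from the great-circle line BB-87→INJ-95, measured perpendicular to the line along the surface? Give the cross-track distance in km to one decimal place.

93.7 km

δ₁₃ = central angle BB-87→DH-93 = 0.034545 rad  (haversine)
θ₁₃ = bearing BB-87→DH-93 = 21.853°,  θ₁₂ = bearing BB-87→INJ-95 = 227.059°
dₓₜ = R·arcsin(sin δ₁₃ · sin(θ₁₃ − θ₁₂)) = 6372.8·arcsin(0.03454·sin(-205.206°)) = 93.740 km
|dₓₜ| = 93.740 km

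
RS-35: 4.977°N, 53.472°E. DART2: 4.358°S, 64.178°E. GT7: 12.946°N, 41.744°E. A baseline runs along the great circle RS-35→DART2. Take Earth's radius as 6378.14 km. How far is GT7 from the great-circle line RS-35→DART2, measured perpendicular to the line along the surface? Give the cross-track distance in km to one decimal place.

δ₁₃ = central angle RS-35→GT7 = 0.245260 rad  (haversine)
θ₁₃ = bearing RS-35→GT7 = 305.327°,  θ₁₂ = bearing RS-35→DART2 = 130.944°
dₓₜ = R·arcsin(sin δ₁₃ · sin(θ₁₃ − θ₁₂)) = 6378.14·arcsin(0.24281·sin(174.383°)) = 151.586 km
|dₓₜ| = 151.586 km

151.6 km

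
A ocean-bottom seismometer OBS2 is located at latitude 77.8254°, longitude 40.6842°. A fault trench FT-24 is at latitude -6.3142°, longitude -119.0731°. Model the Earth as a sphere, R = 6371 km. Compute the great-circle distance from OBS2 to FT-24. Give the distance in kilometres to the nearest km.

Δφ = -84.1396°,  Δλ = -159.7573°
a = sin²(Δφ/2) + cos φ₁ cos φ₂ sin²(Δλ/2) = 0.652086
c = 2·arcsin(√a) = 1.879866 rad = 107.7084°
d = R·c = 6371 × 1.879866 = 11976.6 km

11977 km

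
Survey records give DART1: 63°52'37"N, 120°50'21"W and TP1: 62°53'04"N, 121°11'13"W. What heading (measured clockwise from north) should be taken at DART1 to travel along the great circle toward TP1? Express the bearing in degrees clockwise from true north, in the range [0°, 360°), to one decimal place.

DART1: φ = +63.87694°, λ = -120.83917°
TP1: φ = +62.88444°, λ = -121.18694°
Δλ = -0.3478°
y = sin Δλ · cos φ₂ = -0.002767
x = cos φ₁ sin φ₂ − sin φ₁ cos φ₂ cos Δλ = -0.017314
θ = atan2(y, x) = -170.9216° → 189.0784° (mod 360°)

189.1°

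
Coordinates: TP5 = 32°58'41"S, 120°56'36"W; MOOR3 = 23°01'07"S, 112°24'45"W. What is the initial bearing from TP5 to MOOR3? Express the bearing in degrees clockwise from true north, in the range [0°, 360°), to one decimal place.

TP5: φ = -32.97806°, λ = -120.94333°
MOOR3: φ = -23.01861°, λ = -112.41250°
Δλ = 8.5308°
y = sin Δλ · cos φ₂ = 0.136530
x = cos φ₁ sin φ₂ − sin φ₁ cos φ₂ cos Δλ = 0.167408
θ = atan2(y, x) = 39.1991° → 39.1991° (mod 360°)

39.2°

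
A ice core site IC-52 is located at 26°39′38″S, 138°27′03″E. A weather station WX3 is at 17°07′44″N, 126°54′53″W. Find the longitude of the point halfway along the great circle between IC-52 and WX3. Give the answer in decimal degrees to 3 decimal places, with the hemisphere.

IC-52: φ = -26.66056°, λ = +138.45083°
WX3: φ = +17.12889°, λ = -126.91472°
Bx = cos φ₂ cos Δλ = -0.077214,  By = cos φ₂ sin Δλ = 0.952520
φₘ = atan2(sin φ₁ + sin φ₂, √((cos φ₁ + Bx)² + By²)) = -7.00637°
λₘ = λ₁ + atan2(By, cos φ₁ + Bx) = -172.15117°

172.151°W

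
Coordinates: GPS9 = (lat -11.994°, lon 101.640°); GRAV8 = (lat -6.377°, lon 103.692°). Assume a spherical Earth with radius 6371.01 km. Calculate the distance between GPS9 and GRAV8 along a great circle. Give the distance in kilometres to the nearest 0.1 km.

Δφ = 5.6170°,  Δλ = 2.0520°
a = sin²(Δφ/2) + cos φ₁ cos φ₂ sin²(Δλ/2) = 0.002712
c = 2·arcsin(√a) = 0.104210 rad = 5.9708°
d = R·c = 6371.01 × 0.104210 = 663.9 km

663.9 km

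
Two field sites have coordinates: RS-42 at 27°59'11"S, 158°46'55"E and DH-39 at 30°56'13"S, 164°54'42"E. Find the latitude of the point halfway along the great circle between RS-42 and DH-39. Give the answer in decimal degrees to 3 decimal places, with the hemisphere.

29.497°S

RS-42: φ = -27.98639°, λ = +158.78194°
DH-39: φ = -30.93694°, λ = +164.91167°
Bx = cos φ₂ cos Δλ = 0.852830,  By = cos φ₂ sin Δλ = 0.091589
φₘ = atan2(sin φ₁ + sin φ₂, √((cos φ₁ + Bx)² + By²)) = -29.49679°
λₘ = λ₁ + atan2(By, cos φ₁ + Bx) = 161.80217°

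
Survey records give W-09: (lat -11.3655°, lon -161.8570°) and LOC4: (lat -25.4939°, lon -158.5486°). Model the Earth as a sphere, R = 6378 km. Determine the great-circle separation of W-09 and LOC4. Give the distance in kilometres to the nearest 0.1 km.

1610.8 km

Δφ = -14.1284°,  Δλ = 3.3084°
a = sin²(Δφ/2) + cos φ₁ cos φ₂ sin²(Δλ/2) = 0.015862
c = 2·arcsin(√a) = 0.252558 rad = 14.4705°
d = R·c = 6378 × 0.252558 = 1610.8 km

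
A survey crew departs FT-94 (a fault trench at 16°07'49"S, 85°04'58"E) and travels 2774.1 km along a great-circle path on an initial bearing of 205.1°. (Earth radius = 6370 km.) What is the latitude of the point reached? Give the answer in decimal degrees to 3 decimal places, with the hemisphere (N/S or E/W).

FT-94: φ = -16.13028°, λ = +85.08278°
δ = d/R = 2774.1/6370 = 0.435495 rad
φ₂ = arcsin(sin φ₁ cos δ + cos φ₁ sin δ cos θ)
   = arcsin(-0.27782·0.90666 + 0.96063·0.42186·-0.90557) = -38.23393°
λ₂ = λ₁ + atan2(sin θ sin δ cos φ₁, cos δ − sin φ₁ sin φ₂) = 71.91388°

38.234°S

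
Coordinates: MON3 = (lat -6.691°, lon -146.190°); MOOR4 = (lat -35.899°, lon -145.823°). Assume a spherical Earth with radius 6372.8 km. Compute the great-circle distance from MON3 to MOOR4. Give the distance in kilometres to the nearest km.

3249 km

Δφ = -29.2080°,  Δλ = 0.3670°
a = sin²(Δφ/2) + cos φ₁ cos φ₂ sin²(Δλ/2) = 0.063581
c = 2·arcsin(√a) = 0.509810 rad = 29.2099°
d = R·c = 6372.8 × 0.509810 = 3248.9 km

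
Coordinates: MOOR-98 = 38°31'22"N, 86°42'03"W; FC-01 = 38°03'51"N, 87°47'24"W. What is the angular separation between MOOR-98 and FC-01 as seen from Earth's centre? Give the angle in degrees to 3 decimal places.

0.970°

MOOR-98: φ = +38.52278°, λ = -86.70083°
FC-01: φ = +38.06417°, λ = -87.79000°
Δφ = -0.4586°,  Δλ = -1.0892°
a = sin²(Δφ/2) + cos φ₁ cos φ₂ sin²(Δλ/2) = 0.000072
c = 2·arcsin(√a) = 0.016931 rad = 0.9701°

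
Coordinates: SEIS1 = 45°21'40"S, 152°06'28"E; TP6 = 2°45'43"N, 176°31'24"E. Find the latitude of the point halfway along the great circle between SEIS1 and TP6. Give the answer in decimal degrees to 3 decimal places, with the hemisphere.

21.733°S

SEIS1: φ = -45.36111°, λ = +152.10778°
TP6: φ = +2.76194°, λ = +176.52333°
Bx = cos φ₂ cos Δλ = 0.909514,  By = cos φ₂ sin Δλ = 0.412871
φₘ = atan2(sin φ₁ + sin φ₂, √((cos φ₁ + Bx)² + By²)) = -21.73286°
λₘ = λ₁ + atan2(By, cos φ₁ + Bx) = 166.47249°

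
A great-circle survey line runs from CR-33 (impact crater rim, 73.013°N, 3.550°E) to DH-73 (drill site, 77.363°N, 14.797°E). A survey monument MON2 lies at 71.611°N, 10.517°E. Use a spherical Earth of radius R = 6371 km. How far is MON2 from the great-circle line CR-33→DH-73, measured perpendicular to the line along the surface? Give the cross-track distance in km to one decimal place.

281.9 km

δ₁₃ = central angle CR-33→MON2 = 0.044273 rad  (haversine)
θ₁₃ = bearing CR-33→MON2 = 120.165°,  θ₁₂ = bearing CR-33→DH-73 = 28.114°
dₓₜ = R·arcsin(sin δ₁₃ · sin(θ₁₃ − θ₁₂)) = 6371·arcsin(0.04426·sin(92.051°)) = 281.883 km
|dₓₜ| = 281.883 km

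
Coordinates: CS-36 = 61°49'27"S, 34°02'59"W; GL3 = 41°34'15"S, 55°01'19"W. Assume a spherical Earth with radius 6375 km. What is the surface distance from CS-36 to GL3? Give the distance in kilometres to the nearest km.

2651 km

CS-36: φ = -61.82417°, λ = -34.04972°
GL3: φ = -41.57083°, λ = -55.02194°
Δφ = 20.2533°,  Δλ = -20.9722°
a = sin²(Δφ/2) + cos φ₁ cos φ₂ sin²(Δλ/2) = 0.042615
c = 2·arcsin(√a) = 0.415859 rad = 23.8270°
d = R·c = 6375 × 0.415859 = 2651.1 km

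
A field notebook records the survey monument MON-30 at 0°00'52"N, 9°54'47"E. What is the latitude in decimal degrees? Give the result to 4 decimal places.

0.0144°N

0° + 0′/60 + 52″/3600 = 0 + 0.00000 + 0.01444 = 0.0144°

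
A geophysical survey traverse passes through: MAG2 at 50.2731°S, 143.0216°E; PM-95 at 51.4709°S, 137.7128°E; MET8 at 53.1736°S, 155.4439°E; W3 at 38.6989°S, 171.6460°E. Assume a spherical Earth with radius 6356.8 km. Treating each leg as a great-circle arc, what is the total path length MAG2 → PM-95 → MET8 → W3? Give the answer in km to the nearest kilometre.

3634 km

MAG2→PM-95: c = 0.062079 rad, d = 394.62 km
PM-95→MET8: c = 0.190962 rad, d = 1213.91 km
MET8→W3: c = 0.318587 rad, d = 2025.19 km
Total = 394.62 + 1213.91 + 2025.19 = 3633.72 km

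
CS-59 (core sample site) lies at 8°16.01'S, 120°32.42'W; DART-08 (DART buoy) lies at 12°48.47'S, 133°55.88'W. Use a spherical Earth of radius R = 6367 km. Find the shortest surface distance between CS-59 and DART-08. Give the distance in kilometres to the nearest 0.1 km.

1547.1 km

CS-59: φ = -8.26683°, λ = -120.54033°
DART-08: φ = -12.80783°, λ = -133.93133°
Δφ = -4.5410°,  Δλ = -13.3910°
a = sin²(Δφ/2) + cos φ₁ cos φ₂ sin²(Δλ/2) = 0.014687
c = 2·arcsin(√a) = 0.242981 rad = 13.9218°
d = R·c = 6367 × 0.242981 = 1547.1 km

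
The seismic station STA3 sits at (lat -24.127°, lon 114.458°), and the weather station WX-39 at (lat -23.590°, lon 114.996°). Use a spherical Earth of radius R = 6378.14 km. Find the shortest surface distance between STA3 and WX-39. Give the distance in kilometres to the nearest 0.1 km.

Δφ = 0.5370°,  Δλ = 0.5380°
a = sin²(Δφ/2) + cos φ₁ cos φ₂ sin²(Δλ/2) = 0.000040
c = 2·arcsin(√a) = 0.012712 rad = 0.7283°
d = R·c = 6378.14 × 0.012712 = 81.1 km

81.1 km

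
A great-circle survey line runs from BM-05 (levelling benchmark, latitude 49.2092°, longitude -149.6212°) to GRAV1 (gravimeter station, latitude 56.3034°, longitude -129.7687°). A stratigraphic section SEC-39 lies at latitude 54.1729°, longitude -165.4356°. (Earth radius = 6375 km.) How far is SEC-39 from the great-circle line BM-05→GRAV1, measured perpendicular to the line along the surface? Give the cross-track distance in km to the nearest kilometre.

δ₁₃ = central angle BM-05→SEC-39 = 0.191207 rad  (haversine)
θ₁₃ = bearing BM-05→SEC-39 = 302.926°,  θ₁₂ = bearing BM-05→GRAV1 = 51.762°
dₓₜ = R·arcsin(sin δ₁₃ · sin(θ₁₃ − θ₁₂)) = 6375·arcsin(0.19004·sin(251.163°)) = -1152.919 km
|dₓₜ| = 1152.919 km

1153 km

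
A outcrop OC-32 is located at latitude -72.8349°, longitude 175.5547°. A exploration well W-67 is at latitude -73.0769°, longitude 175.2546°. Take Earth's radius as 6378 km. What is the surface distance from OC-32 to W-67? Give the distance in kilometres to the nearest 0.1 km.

28.7 km

Δφ = -0.2420°,  Δλ = -0.3001°
a = sin²(Δφ/2) + cos φ₁ cos φ₂ sin²(Δλ/2) = 0.000005
c = 2·arcsin(√a) = 0.004494 rad = 0.2575°
d = R·c = 6378 × 0.004494 = 28.7 km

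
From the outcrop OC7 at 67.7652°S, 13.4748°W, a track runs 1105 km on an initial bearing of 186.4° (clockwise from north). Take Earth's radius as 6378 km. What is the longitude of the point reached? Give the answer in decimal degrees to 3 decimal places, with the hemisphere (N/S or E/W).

δ = d/R = 1105/6378 = 0.173252 rad
φ₂ = arcsin(sin φ₁ cos δ + cos φ₁ sin δ cos θ)
   = arcsin(-0.92564·0.98503 + 0.37840·0.17239·-0.99377) = -77.58300°
λ₂ = λ₁ + atan2(sin θ sin δ cos φ₁, cos δ − sin φ₁ sin φ₂) = -18.60188°

18.602°W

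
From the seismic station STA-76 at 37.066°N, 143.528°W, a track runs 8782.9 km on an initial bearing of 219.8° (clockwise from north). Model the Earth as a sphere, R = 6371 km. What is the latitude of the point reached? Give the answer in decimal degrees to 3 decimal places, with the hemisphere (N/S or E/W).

δ = d/R = 8782.9/6371 = 1.378575 rad
φ₂ = arcsin(sin φ₁ cos δ + cos φ₁ sin δ cos θ)
   = arcsin(0.60273·0.19104 + 0.79794·0.98158·-0.76828) = -29.11789°
λ₂ = λ₁ + atan2(sin θ sin δ cos φ₁, cos δ − sin φ₁ sin φ₂) = 170.48234°

29.118°S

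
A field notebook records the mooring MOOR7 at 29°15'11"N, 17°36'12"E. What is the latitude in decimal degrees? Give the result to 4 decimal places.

29.2531°N

29° + 15′/60 + 11″/3600 = 29 + 0.25000 + 0.00306 = 29.2531°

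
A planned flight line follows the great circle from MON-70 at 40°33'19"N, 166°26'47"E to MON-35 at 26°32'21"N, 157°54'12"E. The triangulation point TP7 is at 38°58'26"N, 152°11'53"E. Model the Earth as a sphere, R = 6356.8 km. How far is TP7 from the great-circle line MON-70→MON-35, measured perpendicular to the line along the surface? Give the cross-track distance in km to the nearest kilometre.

1026 km

MON-70: φ = +40.55528°, λ = +166.44639°
MON-35: φ = +26.53917°, λ = +157.90333°
TP7: φ = +38.97389°, λ = +152.19806°
δ₁₃ = central angle MON-70→TP7 = 0.192919 rad  (haversine)
θ₁₃ = bearing MON-70→TP7 = 266.397°,  θ₁₂ = bearing MON-70→MON-35 = 209.412°
dₓₜ = R·arcsin(sin δ₁₃ · sin(θ₁₃ − θ₁₂)) = 6356.8·arcsin(0.19172·sin(56.985°)) = 1026.415 km
|dₓₜ| = 1026.415 km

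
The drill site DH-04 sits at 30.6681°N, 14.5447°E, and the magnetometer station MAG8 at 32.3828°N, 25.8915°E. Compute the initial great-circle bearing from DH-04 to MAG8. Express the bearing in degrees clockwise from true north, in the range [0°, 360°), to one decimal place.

77.0°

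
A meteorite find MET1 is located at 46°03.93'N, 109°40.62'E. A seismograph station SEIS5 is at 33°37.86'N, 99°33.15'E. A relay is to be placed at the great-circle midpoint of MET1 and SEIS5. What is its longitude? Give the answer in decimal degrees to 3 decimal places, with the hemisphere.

MET1: φ = +46.06550°, λ = +109.67700°
SEIS5: φ = +33.63100°, λ = +99.55250°
Bx = cos φ₂ cos Δλ = 0.819656,  By = cos φ₂ sin Δλ = -0.146365
φₘ = atan2(sin φ₁ + sin φ₂, √((cos φ₁ + Bx)² + By²)) = 39.95753°
λₘ = λ₁ + atan2(By, cos φ₁ + Bx) = 104.15330°

104.153°E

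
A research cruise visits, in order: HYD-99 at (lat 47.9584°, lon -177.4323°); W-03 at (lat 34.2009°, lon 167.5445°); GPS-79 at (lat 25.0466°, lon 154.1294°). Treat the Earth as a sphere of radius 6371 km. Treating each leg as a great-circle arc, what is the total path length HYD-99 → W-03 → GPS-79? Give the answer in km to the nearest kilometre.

HYD-99→W-03: c = 0.309847 rad, d = 1974.03 km
W-03→GPS-79: c = 0.258327 rad, d = 1645.80 km
Total = 1974.03 + 1645.80 = 3619.83 km

3620 km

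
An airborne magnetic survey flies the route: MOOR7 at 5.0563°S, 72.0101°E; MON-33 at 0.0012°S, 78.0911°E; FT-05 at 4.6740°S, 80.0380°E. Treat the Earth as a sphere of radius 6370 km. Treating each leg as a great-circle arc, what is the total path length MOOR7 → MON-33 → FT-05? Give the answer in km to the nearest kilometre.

MOOR7→MON-33: c = 0.137910 rad, d = 878.49 km
MON-33→FT-05: c = 0.088337 rad, d = 562.71 km
Total = 878.49 + 562.71 = 1441.19 km

1441 km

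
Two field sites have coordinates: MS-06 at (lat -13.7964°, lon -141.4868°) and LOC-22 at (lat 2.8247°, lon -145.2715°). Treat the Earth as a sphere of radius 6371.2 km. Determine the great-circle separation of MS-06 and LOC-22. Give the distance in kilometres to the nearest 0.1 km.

1894.8 km

Δφ = 16.6211°,  Δλ = -3.7847°
a = sin²(Δφ/2) + cos φ₁ cos φ₂ sin²(Δλ/2) = 0.021949
c = 2·arcsin(√a) = 0.297399 rad = 17.0397°
d = R·c = 6371.2 × 0.297399 = 1894.8 km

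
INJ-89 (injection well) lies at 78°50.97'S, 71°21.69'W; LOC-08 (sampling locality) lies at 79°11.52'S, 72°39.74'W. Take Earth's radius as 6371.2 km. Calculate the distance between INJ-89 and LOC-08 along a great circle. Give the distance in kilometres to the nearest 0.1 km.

INJ-89: φ = -78.84950°, λ = -71.36150°
LOC-08: φ = -79.19200°, λ = -72.66233°
Δφ = -0.3425°,  Δλ = -1.3008°
a = sin²(Δφ/2) + cos φ₁ cos φ₂ sin²(Δλ/2) = 0.000014
c = 2·arcsin(√a) = 0.007377 rad = 0.4227°
d = R·c = 6371.2 × 0.007377 = 47.0 km

47.0 km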